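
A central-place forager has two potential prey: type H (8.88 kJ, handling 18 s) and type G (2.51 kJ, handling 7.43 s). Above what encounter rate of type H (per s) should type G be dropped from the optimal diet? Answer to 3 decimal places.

0.121 per s

Drop type G once their profitability E₂/h₂ falls below the rate achievable on type H alone: E₂/h₂ = λE₁/(1 + λh₁).
Solve for λ: λE₁h₂ = E₂(1 + λh₁) → λ(E₁h₂ − E₂h₁) = E₂ → λ = E₂/(E₁h₂ − E₂h₁).
λ = 2.51/(8.88×7.43 − 2.51×18) = 2.51/20.8 = 0.1207 per s.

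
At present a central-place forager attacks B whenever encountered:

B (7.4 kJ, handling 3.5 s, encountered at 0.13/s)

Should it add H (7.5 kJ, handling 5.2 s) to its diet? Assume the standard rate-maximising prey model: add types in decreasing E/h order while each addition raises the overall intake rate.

On B alone, R = ΣλE/(1+Σλh) = 0.962/1.455 = 0.6612 kJ/s.
H: E/h = 7.5/5.2 = 1.442 kJ/s.
1.442 > 0.6612, so adding H raises the average — include it.

Yes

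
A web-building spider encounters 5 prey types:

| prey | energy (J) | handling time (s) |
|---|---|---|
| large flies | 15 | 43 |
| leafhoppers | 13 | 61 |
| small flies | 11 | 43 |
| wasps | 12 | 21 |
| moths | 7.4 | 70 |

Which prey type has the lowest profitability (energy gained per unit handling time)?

moths

In descending order of E/h:
wasps: 12/21 = 0.571 J/s
large flies: 15/43 = 0.349 J/s
small flies: 11/43 = 0.256 J/s
leafhoppers: 13/61 = 0.213 J/s
moths: 7.4/70 = 0.106 J/s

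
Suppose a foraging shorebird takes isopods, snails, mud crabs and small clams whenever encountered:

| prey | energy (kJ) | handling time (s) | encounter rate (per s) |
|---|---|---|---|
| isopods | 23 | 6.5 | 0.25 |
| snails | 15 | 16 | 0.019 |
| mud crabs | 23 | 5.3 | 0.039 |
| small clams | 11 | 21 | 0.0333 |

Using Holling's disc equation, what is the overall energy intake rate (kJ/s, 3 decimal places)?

1.903 kJ/s

Energy encountered per unit search time: 0.25×23 + 0.019×15 + 0.039×23 + 0.0333×11 = 7.298 kJ/s.
Handling time per unit search time: 0.25×6.5 + 0.019×16 + 0.039×5.3 + 0.0333×21 = 2.835.
Rate = 7.298/(1 + 2.835) = 1.903 kJ/s.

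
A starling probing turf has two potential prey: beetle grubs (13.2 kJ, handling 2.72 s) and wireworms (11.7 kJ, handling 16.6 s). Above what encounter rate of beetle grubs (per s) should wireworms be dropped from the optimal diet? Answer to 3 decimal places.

Drop wireworms once their profitability E₂/h₂ falls below the rate achievable on beetle grubs alone: E₂/h₂ = λE₁/(1 + λh₁).
Solve for λ: λE₁h₂ = E₂(1 + λh₁) → λ(E₁h₂ − E₂h₁) = E₂ → λ = E₂/(E₁h₂ − E₂h₁).
λ = 11.7/(13.2×16.6 − 11.7×2.72) = 11.7/187.3 = 0.06247 per s.

0.062 per s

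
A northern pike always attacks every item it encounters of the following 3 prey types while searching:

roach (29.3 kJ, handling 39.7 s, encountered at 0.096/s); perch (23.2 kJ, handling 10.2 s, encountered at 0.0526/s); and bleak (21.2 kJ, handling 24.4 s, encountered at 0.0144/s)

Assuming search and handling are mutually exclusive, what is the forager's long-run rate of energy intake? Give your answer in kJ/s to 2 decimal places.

0.76 kJ/s

Energy encountered per unit search time: 0.096×29.3 + 0.0526×23.2 + 0.0144×21.2 = 4.338 kJ/s.
Handling time per unit search time: 0.096×39.7 + 0.0526×10.2 + 0.0144×24.4 = 4.699.
Rate = 4.338/(1 + 4.699) = 0.7612 kJ/s.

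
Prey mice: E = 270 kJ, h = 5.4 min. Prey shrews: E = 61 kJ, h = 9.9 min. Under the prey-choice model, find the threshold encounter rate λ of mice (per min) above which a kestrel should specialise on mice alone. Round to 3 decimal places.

Drop shrews once their profitability E₂/h₂ falls below the rate achievable on mice alone: E₂/h₂ = λE₁/(1 + λh₁).
Solve for λ: λE₁h₂ = E₂(1 + λh₁) → λ(E₁h₂ − E₂h₁) = E₂ → λ = E₂/(E₁h₂ − E₂h₁).
λ = 61/(270×9.9 − 61×5.4) = 61/2344 = 0.02603 per min.

0.026 per min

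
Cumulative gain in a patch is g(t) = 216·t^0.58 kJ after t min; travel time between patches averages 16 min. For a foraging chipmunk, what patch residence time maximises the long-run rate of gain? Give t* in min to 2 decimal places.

Maximise g(t)/(T+t): set derivative to zero → g'(t)(T+t) = g(t).
g'(t) = 0.58·216·t^-0.42. Setting 0.58·216·t^-0.42 = 216·t^0.58/(16+t) gives 0.58(16+t) = t, so 0.42·t = 0.58×16.
t* = 0.58×16/0.42 = 22.1 min.

22.10 min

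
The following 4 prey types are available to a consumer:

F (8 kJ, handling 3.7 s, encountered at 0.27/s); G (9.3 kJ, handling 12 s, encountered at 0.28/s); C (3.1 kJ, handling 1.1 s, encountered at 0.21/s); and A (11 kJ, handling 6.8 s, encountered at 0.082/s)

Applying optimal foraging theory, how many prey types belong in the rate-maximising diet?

E/h in descending order: C 2.82, F 2.16, A 1.62, G 0.775 kJ/s. The optimal diet is the largest prefix of this list for which every included type satisfies E_i/h_i > R on the types above it.
Rate on top 1: 0.5288. F: 2.16 > 0.5288 → include.
Rate on top 2: 1.261. A: 1.62 > 1.261 → include.
Rate on top 3: 1.332. G: 0.775 < 1.332 → exclude; stop.
Optimal diet: C, F, A — 3 of 4 types.

3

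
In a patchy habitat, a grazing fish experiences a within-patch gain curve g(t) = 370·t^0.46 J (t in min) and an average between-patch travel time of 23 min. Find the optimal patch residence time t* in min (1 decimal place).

By the marginal value theorem, leave when the instantaneous gain rate g'(t) equals the habitat-wide average g(t)/(T + t).
g'(t) = 0.46·370·t^-0.54. Setting 0.46·370·t^-0.54 = 370·t^0.46/(23+t) gives 0.46(23+t) = t, so 0.54·t = 0.46×23.
t* = 0.46×23/0.54 = 19.59 min.

19.6 min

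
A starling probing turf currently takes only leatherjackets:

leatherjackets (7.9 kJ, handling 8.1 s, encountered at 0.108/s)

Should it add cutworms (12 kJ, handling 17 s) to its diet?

On leatherjackets alone, R = ΣλE/(1+Σλh) = 0.8532/1.875 = 0.4551 kJ/s.
Profitability of cutworms: 12/17 = 0.7059 kJ/s.
0.7059 > 0.4551, so adding cutworms raises the average — include it.

Yes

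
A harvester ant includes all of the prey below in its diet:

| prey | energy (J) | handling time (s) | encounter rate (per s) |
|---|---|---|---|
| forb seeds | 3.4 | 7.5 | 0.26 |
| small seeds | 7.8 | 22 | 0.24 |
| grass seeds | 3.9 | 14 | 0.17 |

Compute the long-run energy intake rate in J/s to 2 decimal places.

R = Σλ_iE_i / (1 + Σλ_ih_i)
Numerator: 0.26×3.4 + 0.24×7.8 + 0.17×3.9 = 3.419
Denominator: 1 + 0.26×7.5 + 0.24×22 + 0.17×14 = 10.61
R = 3.419/10.61 = 0.3222 J/s

0.32 J/s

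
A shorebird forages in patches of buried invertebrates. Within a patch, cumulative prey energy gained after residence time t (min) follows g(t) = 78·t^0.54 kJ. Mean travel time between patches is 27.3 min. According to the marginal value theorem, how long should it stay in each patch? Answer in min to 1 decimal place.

Maximise g(t)/(T+t): set derivative to zero → g'(t)(T+t) = g(t).
g'(t) = 0.54·78·t^-0.46. Setting 0.54·78·t^-0.46 = 78·t^0.54/(27.3+t) gives 0.54(27.3+t) = t, so 0.46·t = 0.54×27.3.
t* = 0.54×27.3/0.46 = 32.05 min.

32.0 min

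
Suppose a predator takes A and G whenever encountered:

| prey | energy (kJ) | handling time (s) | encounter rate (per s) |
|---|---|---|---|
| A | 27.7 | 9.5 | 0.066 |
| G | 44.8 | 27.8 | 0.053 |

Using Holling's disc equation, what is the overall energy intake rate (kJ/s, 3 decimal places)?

R = (0.066×27.7 + 0.053×44.8) / (1 + 0.066×9.5 + 0.053×27.8) = 4.203/3.1 = 1.356 kJ/s.

1.356 kJ/s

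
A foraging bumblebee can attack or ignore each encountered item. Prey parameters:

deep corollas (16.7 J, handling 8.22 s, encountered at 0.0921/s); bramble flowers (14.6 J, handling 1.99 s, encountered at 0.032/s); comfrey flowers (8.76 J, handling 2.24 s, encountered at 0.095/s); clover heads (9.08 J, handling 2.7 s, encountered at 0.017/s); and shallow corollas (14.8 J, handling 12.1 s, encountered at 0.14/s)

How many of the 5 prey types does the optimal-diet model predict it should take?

Rank by E/h (J/s): bramble flowers 7.34, comfrey flowers 3.91, clover heads 3.36, deep corollas 2.03, shallow corollas 1.22. Include each in turn until the next type's E/h falls below the running intake rate.
Rate on top 1: 0.4392. comfrey flowers: 3.91 > 0.4392 → include.
Rate on top 2: 1.018. clover heads: 3.36 > 1.018 → include.
Rate on top 3: 1.099. deep corollas: 2.03 > 1.099 → include.
Rate on top 4: 1.439. shallow corollas: 1.22 < 1.439 → exclude; stop.
Optimal diet: bramble flowers, comfrey flowers, clover heads, deep corollas — 4 of 5 types.

4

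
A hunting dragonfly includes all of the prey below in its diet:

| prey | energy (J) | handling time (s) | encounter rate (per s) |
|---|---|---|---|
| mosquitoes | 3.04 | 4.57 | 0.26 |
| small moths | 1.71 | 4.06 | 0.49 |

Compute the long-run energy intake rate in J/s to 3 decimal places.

0.390 J/s

Energy encountered per unit search time: 0.26×3.04 + 0.49×1.71 = 1.628 J/s.
Handling time per unit search time: 0.26×4.57 + 0.49×4.06 = 3.178.
Rate = 1.628/(1 + 3.178) = 0.3898 J/s.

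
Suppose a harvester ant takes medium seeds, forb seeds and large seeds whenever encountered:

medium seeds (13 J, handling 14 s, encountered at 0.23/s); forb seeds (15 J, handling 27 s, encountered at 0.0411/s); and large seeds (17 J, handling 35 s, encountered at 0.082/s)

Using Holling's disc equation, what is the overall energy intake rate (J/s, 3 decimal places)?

R = (0.23×13 + 0.0411×15 + 0.082×17) / (1 + 0.23×14 + 0.0411×27 + 0.082×35) = 5.001/8.2 = 0.6098 J/s.

0.610 J/s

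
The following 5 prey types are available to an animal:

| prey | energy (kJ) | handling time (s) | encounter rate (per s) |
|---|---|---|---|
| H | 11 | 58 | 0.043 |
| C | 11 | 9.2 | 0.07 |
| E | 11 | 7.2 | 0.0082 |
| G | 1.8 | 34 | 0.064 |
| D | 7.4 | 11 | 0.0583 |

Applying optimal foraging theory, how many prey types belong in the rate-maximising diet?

Profitabilities (E/h, kJ/s): E 1.53, C 1.2, D 0.673, H 0.19, G 0.0529. Add prey in this order while the next type's profitability exceeds the intake rate on those already taken.
Rate on top 1: 0.08517. C: 1.2 > 0.08517 → include.
Rate on top 2: 0.5051. D: 0.673 > 0.5051 → include.
Rate on top 3: 0.551. H: 0.19 < 0.551 → exclude; stop.
Optimal diet: E, C, D — 3 of 5 types.

3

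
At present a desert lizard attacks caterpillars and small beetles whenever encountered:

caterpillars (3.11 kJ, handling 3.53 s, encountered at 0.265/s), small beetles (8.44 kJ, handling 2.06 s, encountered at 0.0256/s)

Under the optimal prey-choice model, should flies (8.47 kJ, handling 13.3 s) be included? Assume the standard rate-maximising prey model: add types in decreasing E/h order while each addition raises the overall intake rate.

Current rate: (0.265×3.11 + 0.0256×8.44)/(1 + 0.265×3.53 + 0.0256×2.06) = 0.5232 kJ/s.
flies: E/h = 8.47/13.3 = 0.6368 kJ/s.
0.6368 > 0.5232, so adding flies raises the average — include it.

Yes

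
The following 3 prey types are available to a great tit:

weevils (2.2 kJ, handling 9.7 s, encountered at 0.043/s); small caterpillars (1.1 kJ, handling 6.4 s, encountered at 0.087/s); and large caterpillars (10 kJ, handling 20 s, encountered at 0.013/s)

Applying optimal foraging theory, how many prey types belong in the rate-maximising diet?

E/h in descending order: large caterpillars 0.5, weevils 0.227, small caterpillars 0.172 kJ/s. The optimal diet is the largest prefix of this list for which every included type satisfies E_i/h_i > R on the types above it.
Rate on top 1: 0.1032. weevils: 0.227 > 0.1032 → include.
Rate on top 2: 0.1339. small caterpillars: 0.172 > 0.1339 → include.
Optimal diet: large caterpillars, weevils, small caterpillars — 3 of 3 types.

3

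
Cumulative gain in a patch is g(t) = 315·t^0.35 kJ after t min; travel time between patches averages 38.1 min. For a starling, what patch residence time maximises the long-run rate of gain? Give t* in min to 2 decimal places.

20.52 min

By the marginal value theorem, leave when the instantaneous gain rate g'(t) equals the habitat-wide average g(t)/(T + t).
g'(t) = 0.35·315·t^-0.65. Setting 0.35·315·t^-0.65 = 315·t^0.35/(38.1+t) gives 0.35(38.1+t) = t, so 0.65·t = 0.35×38.1.
t* = 0.35×38.1/0.65 = 20.52 min.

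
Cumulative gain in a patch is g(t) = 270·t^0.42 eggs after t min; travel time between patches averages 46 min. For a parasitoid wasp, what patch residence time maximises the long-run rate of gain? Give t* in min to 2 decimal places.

Optimal t* satisfies g'(t*) = g(t*)/(T + t*).
g'(t) = 0.42·270·t^-0.58. Setting 0.42·270·t^-0.58 = 270·t^0.42/(46+t) gives 0.42(46+t) = t, so 0.58·t = 0.42×46.
t* = 0.42×46/0.58 = 33.31 min.

33.31 min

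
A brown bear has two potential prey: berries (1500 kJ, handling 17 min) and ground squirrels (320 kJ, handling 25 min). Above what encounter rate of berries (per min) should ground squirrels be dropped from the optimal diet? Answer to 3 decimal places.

The zero-one rule: include ground squirrels iff E₂/h₂ > λE₁/(1+λh₁). Equality gives the switch point.
λE₁h₂ = E₂ + λE₂h₁ ⇒ λ = E₂/(E₁h₂ − E₂h₁) = 320/(3.75e+04 − 5440) = 0.009981 per min.

0.010 per min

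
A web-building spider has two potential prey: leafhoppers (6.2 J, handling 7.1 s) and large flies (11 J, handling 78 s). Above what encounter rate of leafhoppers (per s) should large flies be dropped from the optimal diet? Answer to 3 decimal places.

At the threshold, the rate on leafhoppers alone equals the profitability of large flies: λ·6.2/(1 + λ·7.1) = 11/78 = 0.141.
Rearranging, λ(6.2 − 0.141×7.1) = 0.141, so λ = 0.141/5.199 = 0.02713 per s.

0.027 per s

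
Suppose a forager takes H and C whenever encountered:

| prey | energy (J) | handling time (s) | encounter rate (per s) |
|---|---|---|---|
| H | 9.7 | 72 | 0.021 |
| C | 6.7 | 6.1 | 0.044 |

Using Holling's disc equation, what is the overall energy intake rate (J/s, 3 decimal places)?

0.179 J/s

R = (0.021×9.7 + 0.044×6.7) / (1 + 0.021×72 + 0.044×6.1) = 0.4985/2.78 = 0.1793 J/s.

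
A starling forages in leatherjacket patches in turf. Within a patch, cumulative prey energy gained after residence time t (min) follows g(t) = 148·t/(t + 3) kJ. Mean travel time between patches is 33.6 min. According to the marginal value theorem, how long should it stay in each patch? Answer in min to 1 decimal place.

10.0 min

Maximise g(t)/(T+t): set derivative to zero → g'(t)(T+t) = g(t).
g'(t) = 148·3/(t + 3)². Setting 148·3/(t+3)² = 148t/[(t+3)(33.6+t)] gives 3(33.6+t) = t(t+3), so t² = 3×33.6 = 100.8.
t* = √100.8 = 10.04 min.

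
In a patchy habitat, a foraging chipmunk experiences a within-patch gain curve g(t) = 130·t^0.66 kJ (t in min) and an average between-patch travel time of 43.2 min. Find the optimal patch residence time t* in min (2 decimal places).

83.86 min

By the marginal value theorem, leave when the instantaneous gain rate g'(t) equals the habitat-wide average g(t)/(T + t).
g'(t) = 0.66·130·t^-0.34. Setting 0.66·130·t^-0.34 = 130·t^0.66/(43.2+t) gives 0.66(43.2+t) = t, so 0.34·t = 0.66×43.2.
t* = 0.66×43.2/0.34 = 83.86 min.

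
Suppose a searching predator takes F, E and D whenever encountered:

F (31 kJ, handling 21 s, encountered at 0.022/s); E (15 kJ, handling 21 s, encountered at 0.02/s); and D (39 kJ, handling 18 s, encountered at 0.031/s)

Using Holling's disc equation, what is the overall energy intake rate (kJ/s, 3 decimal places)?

R = (0.022×31 + 0.02×15 + 0.031×39) / (1 + 0.022×21 + 0.02×21 + 0.031×18) = 2.191/2.44 = 0.898 kJ/s.

0.898 kJ/s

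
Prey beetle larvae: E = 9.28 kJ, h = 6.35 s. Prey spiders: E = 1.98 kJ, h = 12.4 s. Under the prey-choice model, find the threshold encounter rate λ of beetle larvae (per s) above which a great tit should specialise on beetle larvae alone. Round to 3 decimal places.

0.019 per s

The zero-one rule: include spiders iff E₂/h₂ > λE₁/(1+λh₁). Equality gives the switch point.
λE₁h₂ = E₂ + λE₂h₁ ⇒ λ = E₂/(E₁h₂ − E₂h₁) = 1.98/(115.1 − 12.57) = 0.01932 per s.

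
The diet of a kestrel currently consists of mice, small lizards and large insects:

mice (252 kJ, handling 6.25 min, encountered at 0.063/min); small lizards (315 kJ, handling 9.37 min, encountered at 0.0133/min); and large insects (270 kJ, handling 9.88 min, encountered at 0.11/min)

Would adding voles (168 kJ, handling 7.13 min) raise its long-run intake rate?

Yes

On mice, small lizards and large insects alone, R = ΣλE/(1+Σλh) = 49.77/2.605 = 19.1 kJ/min.
Profitability of voles: 168/7.13 = 23.56 kJ/min.
Since 23.56 > R, including voles increases the long-run rate.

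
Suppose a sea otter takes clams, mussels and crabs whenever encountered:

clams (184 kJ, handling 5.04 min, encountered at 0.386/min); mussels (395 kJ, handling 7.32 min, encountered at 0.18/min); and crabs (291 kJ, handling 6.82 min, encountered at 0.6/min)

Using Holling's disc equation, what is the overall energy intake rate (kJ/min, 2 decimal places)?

37.91 kJ/min

Energy encountered per unit search time: 0.386×184 + 0.18×395 + 0.6×291 = 316.7 kJ/min.
Handling time per unit search time: 0.386×5.04 + 0.18×7.32 + 0.6×6.82 = 7.355.
Rate = 316.7/(1 + 7.355) = 37.91 kJ/min.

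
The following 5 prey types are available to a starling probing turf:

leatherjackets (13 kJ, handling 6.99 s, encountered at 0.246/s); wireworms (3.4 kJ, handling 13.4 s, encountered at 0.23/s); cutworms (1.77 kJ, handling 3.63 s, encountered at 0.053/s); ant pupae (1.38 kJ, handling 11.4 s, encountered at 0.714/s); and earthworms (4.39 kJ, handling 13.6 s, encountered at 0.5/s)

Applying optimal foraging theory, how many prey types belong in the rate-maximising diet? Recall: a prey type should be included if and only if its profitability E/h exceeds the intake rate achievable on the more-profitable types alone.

1

Profitabilities (E/h, kJ/s): leatherjackets 1.86, cutworms 0.488, earthworms 0.323, wireworms 0.254, ant pupae 0.121. Add prey in this order while the next type's profitability exceeds the intake rate on those already taken.
Rate on top 1: 1.176. cutworms: 0.488 < 1.176 → exclude; stop.
Optimal diet: leatherjackets — 1 of 5 types.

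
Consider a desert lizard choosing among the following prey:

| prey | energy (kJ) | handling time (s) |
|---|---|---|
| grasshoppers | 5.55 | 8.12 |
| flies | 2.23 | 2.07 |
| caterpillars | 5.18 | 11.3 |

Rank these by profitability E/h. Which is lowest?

caterpillars

In descending order of E/h:
flies: 2.23/2.07 = 1.08 kJ/s
grasshoppers: 5.55/8.12 = 0.683 kJ/s
caterpillars: 5.18/11.3 = 0.458 kJ/s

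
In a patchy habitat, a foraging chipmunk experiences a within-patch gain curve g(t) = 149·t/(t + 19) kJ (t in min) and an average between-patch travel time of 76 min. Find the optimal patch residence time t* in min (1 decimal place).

Optimal t* satisfies g'(t*) = g(t*)/(T + t*).
g'(t) = 149·19/(t + 19)². Setting 149·19/(t+19)² = 149t/[(t+19)(76+t)] gives 19(76+t) = t(t+19), so t² = 19×76 = 1444.
t* = √1444 = 38 min.

38.0 min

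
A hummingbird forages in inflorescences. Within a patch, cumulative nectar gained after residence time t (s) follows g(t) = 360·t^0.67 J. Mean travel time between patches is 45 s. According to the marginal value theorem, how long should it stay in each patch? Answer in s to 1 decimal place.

91.4 s

Optimal t* satisfies g'(t*) = g(t*)/(T + t*).
g'(t) = 0.67·360·t^-0.33. Setting 0.67·360·t^-0.33 = 360·t^0.67/(45+t) gives 0.67(45+t) = t, so 0.33·t = 0.67×45.
t* = 0.67×45/0.33 = 91.36 s.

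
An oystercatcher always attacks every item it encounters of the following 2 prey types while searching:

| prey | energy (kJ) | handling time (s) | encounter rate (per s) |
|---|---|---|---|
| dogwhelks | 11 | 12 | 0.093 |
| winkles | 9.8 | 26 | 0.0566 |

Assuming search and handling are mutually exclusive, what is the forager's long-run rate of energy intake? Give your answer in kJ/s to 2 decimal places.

0.44 kJ/s

Energy encountered per unit search time: 0.093×11 + 0.0566×9.8 = 1.578 kJ/s.
Handling time per unit search time: 0.093×12 + 0.0566×26 = 2.588.
Rate = 1.578/(1 + 2.588) = 0.4398 kJ/s.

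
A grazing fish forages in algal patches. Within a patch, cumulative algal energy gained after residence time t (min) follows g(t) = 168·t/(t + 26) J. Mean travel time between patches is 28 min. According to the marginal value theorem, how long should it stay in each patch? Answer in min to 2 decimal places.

Maximise g(t)/(T+t): set derivative to zero → g'(t)(T+t) = g(t).
g'(t) = 168·26/(t + 26)². Setting 168·26/(t+26)² = 168t/[(t+26)(28+t)] gives 26(28+t) = t(t+26), so t² = 26×28 = 728.
t* = √728 = 26.98 min.

26.98 min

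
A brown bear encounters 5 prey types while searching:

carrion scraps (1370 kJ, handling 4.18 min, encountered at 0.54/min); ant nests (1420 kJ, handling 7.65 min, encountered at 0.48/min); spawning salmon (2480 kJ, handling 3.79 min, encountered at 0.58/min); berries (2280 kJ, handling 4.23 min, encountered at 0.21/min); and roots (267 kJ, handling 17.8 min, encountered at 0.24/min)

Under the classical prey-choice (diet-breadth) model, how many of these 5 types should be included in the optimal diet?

2

Profitabilities (E/h, kJ/min): spawning salmon 654, berries 539, carrion scraps 328, ant nests 186, roots 15. Add prey in this order while the next type's profitability exceeds the intake rate on those already taken.
Rate on top 1: 449.8. berries: 539 > 449.8 → include.
Rate on top 2: 469.2. carrion scraps: 328 < 469.2 → exclude; stop.
Optimal diet: spawning salmon, berries — 2 of 5 types.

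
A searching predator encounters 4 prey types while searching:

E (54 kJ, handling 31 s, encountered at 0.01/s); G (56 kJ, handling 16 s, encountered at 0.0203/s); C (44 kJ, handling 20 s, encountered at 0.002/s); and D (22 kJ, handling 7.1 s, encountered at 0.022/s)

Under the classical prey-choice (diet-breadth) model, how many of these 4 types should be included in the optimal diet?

E/h in descending order: G 3.5, D 3.1, C 2.2, E 1.74 kJ/s. The optimal diet is the largest prefix of this list for which every included type satisfies E_i/h_i > R on the types above it.
Rate on top 1: 0.8581. D: 3.1 > 0.8581 → include.
Rate on top 2: 1.094. C: 2.2 > 1.094 → include.
Rate on top 3: 1.123. E: 1.74 > 1.123 → include.
Optimal diet: G, D, C, E — 4 of 4 types.

4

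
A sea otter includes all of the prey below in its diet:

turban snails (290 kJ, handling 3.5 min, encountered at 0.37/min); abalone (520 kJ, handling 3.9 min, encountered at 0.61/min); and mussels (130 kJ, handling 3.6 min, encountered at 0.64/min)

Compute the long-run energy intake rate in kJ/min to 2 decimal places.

72.76 kJ/min

R = (0.37×290 + 0.61×520 + 0.64×130) / (1 + 0.37×3.5 + 0.61×3.9 + 0.64×3.6) = 507.7/6.978 = 72.76 kJ/min.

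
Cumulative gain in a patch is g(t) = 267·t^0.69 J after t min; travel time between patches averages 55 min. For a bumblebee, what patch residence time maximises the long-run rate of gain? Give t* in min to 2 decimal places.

Maximise g(t)/(T+t): set derivative to zero → g'(t)(T+t) = g(t).
g'(t) = 0.69·267·t^-0.31. Setting 0.69·267·t^-0.31 = 267·t^0.69/(55+t) gives 0.69(55+t) = t, so 0.31·t = 0.69×55.
t* = 0.69×55/0.31 = 122.4 min.

122.42 min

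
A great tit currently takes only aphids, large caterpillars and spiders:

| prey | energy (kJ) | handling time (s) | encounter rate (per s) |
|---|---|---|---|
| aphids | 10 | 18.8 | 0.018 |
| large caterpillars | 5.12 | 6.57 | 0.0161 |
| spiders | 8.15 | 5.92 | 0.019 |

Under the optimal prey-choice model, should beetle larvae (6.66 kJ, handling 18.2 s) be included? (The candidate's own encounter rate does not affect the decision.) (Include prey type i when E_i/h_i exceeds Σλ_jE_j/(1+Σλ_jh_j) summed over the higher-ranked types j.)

Current rate: (0.018×10 + 0.0161×5.12 + 0.019×8.15)/(1 + 0.018×18.8 + 0.0161×6.57 + 0.019×5.92) = 0.2681 kJ/s.
beetle larvae: E/h = 6.66/18.2 = 0.3659 kJ/s.
Since 0.3659 > R, including beetle larvae increases the long-run rate.

Yes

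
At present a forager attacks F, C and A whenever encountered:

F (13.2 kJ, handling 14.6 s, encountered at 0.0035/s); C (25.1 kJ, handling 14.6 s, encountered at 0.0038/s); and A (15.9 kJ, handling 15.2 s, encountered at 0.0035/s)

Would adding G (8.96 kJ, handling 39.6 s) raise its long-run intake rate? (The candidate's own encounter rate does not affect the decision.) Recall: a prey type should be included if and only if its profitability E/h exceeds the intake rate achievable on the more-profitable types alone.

Yes

Intake rate on the current diet: R = (0.0035×13.2 + 0.0038×25.1 + 0.0035×15.9) / (1 + 0.0035×14.6 + 0.0038×14.6 + 0.0035×15.2) = 0.1972/1.16 = 0.1701 kJ/s.
Profitability of G: 8.96/39.6 = 0.2263 kJ/s.
Since 0.2263 > R, including G increases the long-run rate.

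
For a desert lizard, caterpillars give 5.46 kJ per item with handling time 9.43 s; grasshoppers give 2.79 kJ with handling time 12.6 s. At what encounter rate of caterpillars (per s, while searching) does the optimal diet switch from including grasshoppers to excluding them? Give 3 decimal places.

Drop grasshoppers once their profitability E₂/h₂ falls below the rate achievable on caterpillars alone: E₂/h₂ = λE₁/(1 + λh₁).
Solve for λ: λE₁h₂ = E₂(1 + λh₁) → λ(E₁h₂ − E₂h₁) = E₂ → λ = E₂/(E₁h₂ − E₂h₁).
λ = 2.79/(5.46×12.6 − 2.79×9.43) = 2.79/42.49 = 0.06567 per s.

0.066 per s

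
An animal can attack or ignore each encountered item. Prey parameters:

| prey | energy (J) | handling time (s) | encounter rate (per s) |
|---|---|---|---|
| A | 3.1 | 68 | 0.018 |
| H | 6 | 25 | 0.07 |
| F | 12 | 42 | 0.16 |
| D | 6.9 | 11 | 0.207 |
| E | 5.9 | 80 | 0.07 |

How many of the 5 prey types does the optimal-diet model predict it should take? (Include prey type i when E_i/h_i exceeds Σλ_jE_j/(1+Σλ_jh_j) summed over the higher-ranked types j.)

E/h in descending order: D 0.627, F 0.286, H 0.24, E 0.0738, A 0.0456 J/s. The optimal diet is the largest prefix of this list for which every included type satisfies E_i/h_i > R on the types above it.
Rate on top 1: 0.4359. F: 0.286 < 0.4359 → exclude; stop.
Optimal diet: D — 1 of 5 types.

1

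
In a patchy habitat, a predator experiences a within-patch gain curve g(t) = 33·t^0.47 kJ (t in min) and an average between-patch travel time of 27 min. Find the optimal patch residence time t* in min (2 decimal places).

23.94 min

Optimal t* satisfies g'(t*) = g(t*)/(T + t*).
g'(t) = 0.47·33·t^-0.53. Setting 0.47·33·t^-0.53 = 33·t^0.47/(27+t) gives 0.47(27+t) = t, so 0.53·t = 0.47×27.
t* = 0.47×27/0.53 = 23.94 min.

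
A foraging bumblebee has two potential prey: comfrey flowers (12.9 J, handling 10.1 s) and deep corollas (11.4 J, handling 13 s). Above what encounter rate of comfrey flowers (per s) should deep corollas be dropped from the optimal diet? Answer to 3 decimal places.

0.217 per s

The zero-one rule: include deep corollas iff E₂/h₂ > λE₁/(1+λh₁). Equality gives the switch point.
λE₁h₂ = E₂ + λE₂h₁ ⇒ λ = E₂/(E₁h₂ − E₂h₁) = 11.4/(167.7 − 115.1) = 0.2169 per s.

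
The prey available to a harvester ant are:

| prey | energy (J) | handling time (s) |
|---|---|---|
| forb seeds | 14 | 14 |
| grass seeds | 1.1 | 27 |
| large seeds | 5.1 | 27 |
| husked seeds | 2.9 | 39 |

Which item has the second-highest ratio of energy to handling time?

large seeds

Profitability E/h (J/s): forb seeds = 14/14 = 1, grass seeds = 1.1/27 = 0.0407, large seeds = 5.1/27 = 0.189, husked seeds = 2.9/39 = 0.0744.
Ranked: forb seeds > large seeds > husked seeds > grass seeds.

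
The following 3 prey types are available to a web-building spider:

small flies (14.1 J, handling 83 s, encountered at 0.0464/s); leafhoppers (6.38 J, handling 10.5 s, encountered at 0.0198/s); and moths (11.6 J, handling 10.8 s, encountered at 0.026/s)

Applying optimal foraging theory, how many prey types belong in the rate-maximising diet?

Profitabilities (E/h, J/s): moths 1.07, leafhoppers 0.608, small flies 0.17. Add prey in this order while the next type's profitability exceeds the intake rate on those already taken.
Rate on top 1: 0.2355. leafhoppers: 0.608 > 0.2355 → include.
Rate on top 2: 0.2874. small flies: 0.17 < 0.2874 → exclude; stop.
Optimal diet: moths, leafhoppers — 2 of 3 types.

2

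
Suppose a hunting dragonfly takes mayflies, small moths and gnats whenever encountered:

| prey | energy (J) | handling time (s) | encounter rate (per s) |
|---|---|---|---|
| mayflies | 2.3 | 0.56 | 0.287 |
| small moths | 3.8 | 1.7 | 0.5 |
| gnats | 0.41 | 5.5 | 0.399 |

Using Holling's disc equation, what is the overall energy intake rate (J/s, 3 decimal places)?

0.648 J/s

R = (0.287×2.3 + 0.5×3.8 + 0.399×0.41) / (1 + 0.287×0.56 + 0.5×1.7 + 0.399×5.5) = 2.724/4.205 = 0.6477 J/s.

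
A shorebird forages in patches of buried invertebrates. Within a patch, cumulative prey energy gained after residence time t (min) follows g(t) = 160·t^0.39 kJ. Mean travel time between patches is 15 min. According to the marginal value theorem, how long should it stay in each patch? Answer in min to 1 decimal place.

Optimal t* satisfies g'(t*) = g(t*)/(T + t*).
g'(t) = 0.39·160·t^-0.61. Setting 0.39·160·t^-0.61 = 160·t^0.39/(15+t) gives 0.39(15+t) = t, so 0.61·t = 0.39×15.
t* = 0.39×15/0.61 = 9.59 min.

9.6 min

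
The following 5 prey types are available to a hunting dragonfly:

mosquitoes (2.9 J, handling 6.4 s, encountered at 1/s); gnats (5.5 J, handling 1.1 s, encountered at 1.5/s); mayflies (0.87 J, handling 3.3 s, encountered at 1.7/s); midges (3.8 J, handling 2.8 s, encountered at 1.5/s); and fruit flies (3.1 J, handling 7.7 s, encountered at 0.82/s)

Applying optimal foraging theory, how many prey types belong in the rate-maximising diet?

1

E/h in descending order: gnats 5, midges 1.36, mosquitoes 0.453, fruit flies 0.403, mayflies 0.264 J/s. The optimal diet is the largest prefix of this list for which every included type satisfies E_i/h_i > R on the types above it.
Rate on top 1: 3.113. midges: 1.36 < 3.113 → exclude; stop.
Optimal diet: gnats — 1 of 5 types.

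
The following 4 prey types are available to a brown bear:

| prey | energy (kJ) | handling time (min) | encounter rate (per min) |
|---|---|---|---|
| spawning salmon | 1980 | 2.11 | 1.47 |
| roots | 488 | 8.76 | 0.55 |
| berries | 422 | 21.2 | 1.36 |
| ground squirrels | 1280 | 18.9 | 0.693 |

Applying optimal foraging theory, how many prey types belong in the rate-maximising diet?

E/h in descending order: spawning salmon 938, ground squirrels 67.7, roots 55.7, berries 19.9 kJ/min. The optimal diet is the largest prefix of this list for which every included type satisfies E_i/h_i > R on the types above it.
Rate on top 1: 709.6. ground squirrels: 67.7 < 709.6 → exclude; stop.
Optimal diet: spawning salmon — 1 of 4 types.

1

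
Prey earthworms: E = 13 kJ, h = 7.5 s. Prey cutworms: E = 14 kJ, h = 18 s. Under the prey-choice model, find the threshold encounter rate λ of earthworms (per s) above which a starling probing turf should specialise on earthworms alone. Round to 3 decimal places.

Drop cutworms once their profitability E₂/h₂ falls below the rate achievable on earthworms alone: E₂/h₂ = λE₁/(1 + λh₁).
Solve for λ: λE₁h₂ = E₂(1 + λh₁) → λ(E₁h₂ − E₂h₁) = E₂ → λ = E₂/(E₁h₂ − E₂h₁).
λ = 14/(13×18 − 14×7.5) = 14/129 = 0.1085 per s.

0.109 per s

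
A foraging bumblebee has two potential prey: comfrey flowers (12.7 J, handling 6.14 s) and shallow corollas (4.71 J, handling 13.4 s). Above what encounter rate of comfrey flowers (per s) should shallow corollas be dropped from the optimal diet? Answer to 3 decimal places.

0.033 per s

At the threshold, the rate on comfrey flowers alone equals the profitability of shallow corollas: λ·12.7/(1 + λ·6.14) = 4.71/13.4 = 0.3515.
Rearranging, λ(12.7 − 0.3515×6.14) = 0.3515, so λ = 0.3515/10.54 = 0.03334 per s.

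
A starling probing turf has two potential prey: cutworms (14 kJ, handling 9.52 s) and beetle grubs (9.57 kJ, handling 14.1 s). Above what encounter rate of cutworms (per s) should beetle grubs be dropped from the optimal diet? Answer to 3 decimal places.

0.090 per s

At the threshold, the rate on cutworms alone equals the profitability of beetle grubs: λ·14/(1 + λ·9.52) = 9.57/14.1 = 0.6787.
Rearranging, λ(14 − 0.6787×9.52) = 0.6787, so λ = 0.6787/7.539 = 0.09003 per s.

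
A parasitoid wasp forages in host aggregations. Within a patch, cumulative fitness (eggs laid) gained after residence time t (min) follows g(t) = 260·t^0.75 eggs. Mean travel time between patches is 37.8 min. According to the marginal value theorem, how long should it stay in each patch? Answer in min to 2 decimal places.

By the marginal value theorem, leave when the instantaneous gain rate g'(t) equals the habitat-wide average g(t)/(T + t).
g'(t) = 0.75·260·t^-0.25. Setting 0.75·260·t^-0.25 = 260·t^0.75/(37.8+t) gives 0.75(37.8+t) = t, so 0.25·t = 0.75×37.8.
t* = 0.75×37.8/0.25 = 113.4 min.

113.40 min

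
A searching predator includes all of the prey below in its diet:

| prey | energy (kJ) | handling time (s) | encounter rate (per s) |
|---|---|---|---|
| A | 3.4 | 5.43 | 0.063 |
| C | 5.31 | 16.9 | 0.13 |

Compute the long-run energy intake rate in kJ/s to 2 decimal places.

R = (0.063×3.4 + 0.13×5.31) / (1 + 0.063×5.43 + 0.13×16.9) = 0.9045/3.539 = 0.2556 kJ/s.

0.26 kJ/s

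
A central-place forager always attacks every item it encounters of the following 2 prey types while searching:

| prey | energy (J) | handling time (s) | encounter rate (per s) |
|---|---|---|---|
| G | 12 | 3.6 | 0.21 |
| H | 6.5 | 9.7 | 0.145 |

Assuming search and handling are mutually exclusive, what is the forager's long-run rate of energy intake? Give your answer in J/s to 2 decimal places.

1.09 J/s

Energy encountered per unit search time: 0.21×12 + 0.145×6.5 = 3.462 J/s.
Handling time per unit search time: 0.21×3.6 + 0.145×9.7 = 2.162.
Rate = 3.462/(1 + 2.162) = 1.095 J/s.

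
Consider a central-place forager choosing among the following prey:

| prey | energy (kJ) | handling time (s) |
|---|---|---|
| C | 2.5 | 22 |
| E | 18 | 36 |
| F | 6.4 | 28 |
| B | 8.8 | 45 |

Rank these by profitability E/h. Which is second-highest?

Profitability E/h (kJ/s): C = 2.5/22 = 0.114, E = 18/36 = 0.5, F = 6.4/28 = 0.229, B = 8.8/45 = 0.196.
Ranked: E > F > B > C.

F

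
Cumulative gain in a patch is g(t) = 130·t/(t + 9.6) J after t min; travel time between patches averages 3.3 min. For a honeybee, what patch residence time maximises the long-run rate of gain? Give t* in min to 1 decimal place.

5.6 min

By the marginal value theorem, leave when the instantaneous gain rate g'(t) equals the habitat-wide average g(t)/(T + t).
g'(t) = 130·9.6/(t + 9.6)². Setting 130·9.6/(t+9.6)² = 130t/[(t+9.6)(3.3+t)] gives 9.6(3.3+t) = t(t+9.6), so t² = 9.6×3.3 = 31.68.
t* = √31.68 = 5.628 min.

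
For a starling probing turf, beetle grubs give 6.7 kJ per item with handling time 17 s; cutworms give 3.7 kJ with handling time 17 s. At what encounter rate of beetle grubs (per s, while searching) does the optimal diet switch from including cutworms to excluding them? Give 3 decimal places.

0.073 per s

At the threshold, the rate on beetle grubs alone equals the profitability of cutworms: λ·6.7/(1 + λ·17) = 3.7/17 = 0.2176.
Rearranging, λ(6.7 − 0.2176×17) = 0.2176, so λ = 0.2176/3 = 0.07255 per s.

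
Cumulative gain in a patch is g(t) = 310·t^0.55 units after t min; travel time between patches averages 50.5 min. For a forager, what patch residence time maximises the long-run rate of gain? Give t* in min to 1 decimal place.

61.7 min

Optimal t* satisfies g'(t*) = g(t*)/(T + t*).
g'(t) = 0.55·310·t^-0.45. Setting 0.55·310·t^-0.45 = 310·t^0.55/(50.5+t) gives 0.55(50.5+t) = t, so 0.45·t = 0.55×50.5.
t* = 0.55×50.5/0.45 = 61.72 min.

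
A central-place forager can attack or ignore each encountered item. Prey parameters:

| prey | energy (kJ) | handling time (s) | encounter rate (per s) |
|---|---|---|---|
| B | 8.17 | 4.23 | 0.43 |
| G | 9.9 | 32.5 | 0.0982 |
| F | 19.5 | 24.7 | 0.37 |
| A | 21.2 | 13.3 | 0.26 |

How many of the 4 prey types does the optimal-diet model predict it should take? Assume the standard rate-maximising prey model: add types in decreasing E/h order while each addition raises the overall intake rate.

E/h in descending order: B 1.93, A 1.59, F 0.789, G 0.305 kJ/s. The optimal diet is the largest prefix of this list for which every included type satisfies E_i/h_i > R on the types above it.
Rate on top 1: 1.246. A: 1.59 > 1.246 → include.
Rate on top 2: 1.438. F: 0.789 < 1.438 → exclude; stop.
Optimal diet: B, A — 2 of 4 types.

2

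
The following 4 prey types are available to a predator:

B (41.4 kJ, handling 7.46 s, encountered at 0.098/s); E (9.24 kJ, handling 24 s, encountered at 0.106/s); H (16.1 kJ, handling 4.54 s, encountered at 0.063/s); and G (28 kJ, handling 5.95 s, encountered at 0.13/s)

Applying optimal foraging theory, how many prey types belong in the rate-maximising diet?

3

Rank by E/h (kJ/s): B 5.55, G 4.71, H 3.55, E 0.385. Include each in turn until the next type's E/h falls below the running intake rate.
Rate on top 1: 2.344. G: 4.71 > 2.344 → include.
Rate on top 2: 3.073. H: 3.55 > 3.073 → include.
Rate on top 3: 3.122. E: 0.385 < 3.122 → exclude; stop.
Optimal diet: B, G, H — 3 of 4 types.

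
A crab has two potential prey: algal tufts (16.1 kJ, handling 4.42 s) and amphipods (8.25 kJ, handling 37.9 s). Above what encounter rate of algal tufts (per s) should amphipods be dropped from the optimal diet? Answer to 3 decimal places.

0.014 per s

At the threshold, the rate on algal tufts alone equals the profitability of amphipods: λ·16.1/(1 + λ·4.42) = 8.25/37.9 = 0.2177.
Rearranging, λ(16.1 − 0.2177×4.42) = 0.2177, so λ = 0.2177/15.14 = 0.01438 per s.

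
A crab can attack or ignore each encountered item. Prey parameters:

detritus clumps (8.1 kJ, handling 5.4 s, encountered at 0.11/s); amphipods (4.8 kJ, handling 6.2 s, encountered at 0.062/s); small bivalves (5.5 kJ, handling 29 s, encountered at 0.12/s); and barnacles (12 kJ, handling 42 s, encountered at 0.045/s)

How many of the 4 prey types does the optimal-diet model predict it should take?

2

Profitabilities (E/h, kJ/s): detritus clumps 1.5, amphipods 0.774, barnacles 0.286, small bivalves 0.19. Add prey in this order while the next type's profitability exceeds the intake rate on those already taken.
Rate on top 1: 0.559. amphipods: 0.774 > 0.559 → include.
Rate on top 2: 0.6008. barnacles: 0.286 < 0.6008 → exclude; stop.
Optimal diet: detritus clumps, amphipods — 2 of 4 types.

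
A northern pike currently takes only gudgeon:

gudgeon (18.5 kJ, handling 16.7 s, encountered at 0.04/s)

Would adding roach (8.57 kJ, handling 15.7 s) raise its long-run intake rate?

Current rate: (0.04×18.5)/(1 + 0.04×16.7) = 0.4436 kJ/s.
roach: E/h = 8.57/15.7 = 0.5459 kJ/s.
0.5459 > 0.4436, so adding roach raises the average — include it.

Yes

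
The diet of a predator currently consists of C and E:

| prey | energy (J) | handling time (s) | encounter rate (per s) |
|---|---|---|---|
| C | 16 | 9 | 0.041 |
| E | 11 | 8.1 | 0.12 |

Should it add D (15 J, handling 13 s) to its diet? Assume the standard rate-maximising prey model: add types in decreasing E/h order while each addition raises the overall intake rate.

Intake rate on the current diet: R = (0.041×16 + 0.12×11) / (1 + 0.041×9 + 0.12×8.1) = 1.976/2.341 = 0.8441 J/s.
Profitability of D: 15/13 = 1.154 J/s.
1.154 > 0.8441, so adding D raises the average — include it.

Yes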